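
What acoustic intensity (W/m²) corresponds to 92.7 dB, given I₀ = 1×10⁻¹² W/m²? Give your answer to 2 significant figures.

0.0019 W/m²

L = 10·log₁₀(I/I₀) ⇒ I = I₀·10^(L/10) = 10⁻¹² × 10^9.27.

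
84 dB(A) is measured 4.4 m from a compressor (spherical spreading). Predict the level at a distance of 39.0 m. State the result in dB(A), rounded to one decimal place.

Spherical spreading from a point source gives a 20·log₁₀(r₂/r₁) drop.
L₂ = 84 − 20·log₁₀(39.0/4.4) = 84 − 18.952 = 65.05 dB(A).

65.0 dB(A)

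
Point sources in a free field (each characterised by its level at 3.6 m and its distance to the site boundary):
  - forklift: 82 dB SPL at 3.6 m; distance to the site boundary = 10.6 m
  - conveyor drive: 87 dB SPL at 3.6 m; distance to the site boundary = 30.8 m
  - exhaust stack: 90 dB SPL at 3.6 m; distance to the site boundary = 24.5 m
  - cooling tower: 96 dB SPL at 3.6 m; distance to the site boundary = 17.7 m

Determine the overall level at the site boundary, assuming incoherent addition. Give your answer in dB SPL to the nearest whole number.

Propagate each source to the receiver with L = L_ref − 20·log₁₀(r/r_ref), then add intensities.
forklift: 82 − 20·log₁₀(10.6/3.6) = 82 − 9.38 = 72.62 dB SPL.
conveyor drive: 87 − 20·log₁₀(30.8/3.6) = 87 − 18.64 = 68.36 dB SPL.
exhaust stack: 90 − 20·log₁₀(24.5/3.6) = 90 − 16.66 = 73.34 dB SPL.
cooling tower: 96 − 20·log₁₀(17.7/3.6) = 96 − 13.83 = 82.17 dB SPL.
Σ 10^(L/10) = 2.114e+08 → L_total = 10·log₁₀(2.114e+08) = 83.25 dB SPL.

83 dB SPL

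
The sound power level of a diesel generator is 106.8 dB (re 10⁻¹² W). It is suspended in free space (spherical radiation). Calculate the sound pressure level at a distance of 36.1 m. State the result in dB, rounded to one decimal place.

L_p = L_w − 10·log₁₀(4π·r²) with r = 36.1 m.
4π·r² = 1.638e+04 m², 10·log₁₀ of that is 42.142 dB.
L_p = 106.8 − 42.142 = 64.66 dB.

64.7 dB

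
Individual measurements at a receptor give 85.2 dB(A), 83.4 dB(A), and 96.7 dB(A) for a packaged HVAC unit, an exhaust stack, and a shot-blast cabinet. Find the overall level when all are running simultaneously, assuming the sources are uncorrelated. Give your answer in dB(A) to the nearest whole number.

97 dB(A)

For uncorrelated sources the intensities add, so convert each level to linear form, sum, and take 10·log₁₀ of the total.
Σ 10^(L/10) = 10^(85.2/10) + 10^(83.4/10) + 10^(96.7/10) = 5.227e+09.
L_total = 10·log₁₀(5.227e+09) = 97.18 dB(A).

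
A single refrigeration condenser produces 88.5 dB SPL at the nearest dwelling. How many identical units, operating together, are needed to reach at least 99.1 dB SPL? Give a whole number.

12

Need L₁ + 10·log₁₀ N ≥ 99.1, i.e. log₁₀ N ≥ 1.06.
N ≥ 10^(10.6/10) = 11.482, so N = 12.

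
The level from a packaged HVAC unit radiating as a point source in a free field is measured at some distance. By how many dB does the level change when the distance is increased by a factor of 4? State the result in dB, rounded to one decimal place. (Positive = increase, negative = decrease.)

-12.0 dB

With spherical spreading the level changes by −20·log₁₀(r₂/r₁).
ΔL = −20·log₁₀(4) = -12.04 dB.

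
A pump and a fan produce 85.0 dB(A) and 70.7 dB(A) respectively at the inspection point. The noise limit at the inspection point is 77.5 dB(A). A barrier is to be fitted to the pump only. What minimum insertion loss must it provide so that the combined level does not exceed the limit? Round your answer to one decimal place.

8.5 dB

Fixed contribution from the other source: Σ 10^(L/10) = 10^(70.7/10) = 1.175e+07 (70.70 dB(A)).
To meet 77.5 dB(A) overall, the treated pump may contribute at most 10^(77.5/10) − 1.175e+07 = 4.449e+07, i.e. 76.48 dB(A).
So the pump must be reduced from 85.0 to 76.48 dB(A): IL = 8.52 dB.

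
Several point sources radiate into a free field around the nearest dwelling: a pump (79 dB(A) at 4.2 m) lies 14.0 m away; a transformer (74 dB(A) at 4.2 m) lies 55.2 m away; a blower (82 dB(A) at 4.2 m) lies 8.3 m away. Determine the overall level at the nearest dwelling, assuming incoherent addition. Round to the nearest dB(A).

First find each source's level at the receiver (point-source: −20·log₁₀(r/r_ref)), then combine on an intensity basis.
pump: 79 − 20·log₁₀(14.0/4.2) = 79 − 10.46 = 68.54 dB(A).
transformer: 74 − 20·log₁₀(55.2/4.2) = 74 − 22.37 = 51.63 dB(A).
blower: 82 − 20·log₁₀(8.3/4.2) = 82 − 5.92 = 76.08 dB(A).
Σ 10^(L/10) = 4.788e+07 → L_total = 10·log₁₀(4.788e+07) = 76.80 dB(A).

77 dB(A)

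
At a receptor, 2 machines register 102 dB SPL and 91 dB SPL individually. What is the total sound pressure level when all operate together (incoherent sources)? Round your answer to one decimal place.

102.3 dB SPL

For uncorrelated sources the intensities add, so convert each level to linear form, sum, and take 10·log₁₀ of the total.
Σ 10^(L/10) = 10^(102/10) + 10^(91/10) = 1.711e+10.
L_total = 10·log₁₀(1.711e+10) = 102.33 dB SPL.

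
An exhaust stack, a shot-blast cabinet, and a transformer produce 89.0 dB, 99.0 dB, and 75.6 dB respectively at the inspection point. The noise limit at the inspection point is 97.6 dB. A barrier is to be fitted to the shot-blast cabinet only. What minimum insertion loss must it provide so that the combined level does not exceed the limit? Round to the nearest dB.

2 dB

Fixed contribution from the other sources: Σ 10^(L/10) = 10^(89.0/10) + 10^(75.6/10) = 8.306e+08 (89.19 dB).
To meet 97.6 dB overall, the treated shot-blast cabinet may contribute at most 10^(97.6/10) − 8.306e+08 = 4.924e+09, i.e. 96.92 dB.
So the shot-blast cabinet must be reduced from 99.0 to 96.92 dB: IL = 2.08 dB.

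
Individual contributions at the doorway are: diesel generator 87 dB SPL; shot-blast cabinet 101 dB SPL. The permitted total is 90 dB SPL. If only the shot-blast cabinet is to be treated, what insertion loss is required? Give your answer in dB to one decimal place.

14.0 dB

Fixed contribution from the other source: Σ 10^(L/10) = 10^(87/10) = 5.012e+08 (87.00 dB SPL).
The limit corresponds to 10^(90/10) = 1.000e+09; subtracting the fixed part leaves 4.988e+08 for the shot-blast cabinet, i.e. 86.98 dB SPL.
So the shot-blast cabinet must be reduced from 101 to 86.98 dB SPL: IL = 14.02 dB.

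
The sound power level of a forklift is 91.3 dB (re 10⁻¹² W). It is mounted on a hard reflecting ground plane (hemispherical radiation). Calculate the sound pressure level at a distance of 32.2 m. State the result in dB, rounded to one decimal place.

The power spreads over a hemisphere of area 2π·r², so L_p = L_w − 10·log₁₀(2π·r²).
2π·r² = 6515 m², 10·log₁₀ of that is 38.139 dB.
L_p = 91.3 − 38.139 = 53.16 dB.

53.2 dB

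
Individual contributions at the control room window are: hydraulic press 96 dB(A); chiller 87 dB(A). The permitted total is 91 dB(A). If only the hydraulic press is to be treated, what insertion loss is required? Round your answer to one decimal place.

7.2 dB

Everything except the hydraulic press sums to 10^(87/10) = 5.012e+08 in linear terms, 87.00 dB(A).
To meet 91 dB(A) overall, the treated hydraulic press may contribute at most 10^(91/10) − 5.012e+08 = 7.577e+08, i.e. 88.80 dB(A).
So the hydraulic press must be reduced from 96 to 88.80 dB(A): IL = 7.20 dB.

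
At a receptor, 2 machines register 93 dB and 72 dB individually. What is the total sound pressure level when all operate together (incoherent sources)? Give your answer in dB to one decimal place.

93.0 dB

For uncorrelated sources the intensities add, so convert each level to linear form, sum, and take 10·log₁₀ of the total.
Σ 10^(L/10) = 10^(93/10) + 10^(72/10) = 2.011e+09.
L_total = 10·log₁₀(2.011e+09) = 93.03 dB.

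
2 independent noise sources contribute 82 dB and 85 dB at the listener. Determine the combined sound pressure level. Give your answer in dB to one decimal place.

Incoherent sources combine by intensity addition: L_total = 10·log₁₀(Σ 10^(L_i/10)).
Σ 10^(L/10) = 10^(82/10) + 10^(85/10) = 4.747e+08.
L_total = 10·log₁₀(4.747e+08) = 86.76 dB.

86.8 dB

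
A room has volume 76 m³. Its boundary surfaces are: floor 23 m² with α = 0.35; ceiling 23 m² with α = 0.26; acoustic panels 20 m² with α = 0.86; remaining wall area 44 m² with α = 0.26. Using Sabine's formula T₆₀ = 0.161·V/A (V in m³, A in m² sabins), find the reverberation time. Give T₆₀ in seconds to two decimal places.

0.29 s

Summing Sᵢαᵢ: 23·0.35 + 23·0.26 + 20·0.86 + 44·0.26 = 42.67 m².
T₆₀ = 0.161 × 76 / 42.67 = 0.287 s.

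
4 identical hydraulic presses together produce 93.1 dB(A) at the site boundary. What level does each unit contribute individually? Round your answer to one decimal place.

Dividing the total intensity by 4 lowers the level by 10·log₁₀ 4 = 6.021 dB: L₁ = 93.1 − 6.021.

87.1 dB(A)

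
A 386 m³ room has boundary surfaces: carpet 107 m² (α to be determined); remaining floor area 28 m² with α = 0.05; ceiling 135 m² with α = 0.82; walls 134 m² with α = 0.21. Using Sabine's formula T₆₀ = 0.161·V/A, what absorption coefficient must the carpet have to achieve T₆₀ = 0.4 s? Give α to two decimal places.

0.14

A = 0.161·V/T₆₀ = 0.161·386/0.4 = 155.36 m² sabins.
Absorption from the other surfaces = 28·0.05 + 135·0.82 + 134·0.21 = 140.24 m², so the carpet must supply 15.12 m² over 107 m².
α = 15.12/107 = 0.141.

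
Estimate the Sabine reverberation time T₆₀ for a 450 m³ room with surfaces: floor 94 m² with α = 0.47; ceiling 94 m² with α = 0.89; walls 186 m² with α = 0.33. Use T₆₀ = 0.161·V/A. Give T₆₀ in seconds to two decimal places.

Summing Sᵢαᵢ: 94·0.47 + 94·0.89 + 186·0.33 = 189.22 m².
T₆₀ = 0.161·V/A = 0.161·450/189.22 = 0.383 s.

0.38 s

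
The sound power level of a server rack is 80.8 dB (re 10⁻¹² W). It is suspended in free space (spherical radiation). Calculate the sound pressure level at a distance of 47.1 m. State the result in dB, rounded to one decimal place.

36.3 dB

L_p = L_w − 10·log₁₀(4π·r²) with r = 47.1 m.
4π·r² = 2.788e+04 m², 10·log₁₀ of that is 44.453 dB.
L_p = 80.8 − 44.453 = 36.35 dB.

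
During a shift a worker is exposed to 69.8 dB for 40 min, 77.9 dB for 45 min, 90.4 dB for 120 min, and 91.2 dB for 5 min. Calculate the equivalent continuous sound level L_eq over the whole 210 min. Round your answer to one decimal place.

L_eq = 10·log₁₀[(1/T)·Σ tᵢ·10^(Lᵢ/10)] with T = 210 min.
Σ tᵢ·10^(Lᵢ/10) = 40·10^(69.8/10) + 45·10^(77.9/10) + 120·10^(90.4/10) + 5·10^(91.2/10) = 1.413e+11.
L_eq = 10·log₁₀(1.413e+11/210) = 88.28 dB.

88.3 dB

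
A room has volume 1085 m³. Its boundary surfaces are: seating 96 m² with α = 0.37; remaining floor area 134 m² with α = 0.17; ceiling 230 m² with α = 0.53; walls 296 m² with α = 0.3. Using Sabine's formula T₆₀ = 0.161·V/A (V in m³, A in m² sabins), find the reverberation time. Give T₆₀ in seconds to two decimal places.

A = Σ Sᵢαᵢ = 96·0.37 + 134·0.17 + 230·0.53 + 296·0.3 = 269.00 m².
T₆₀ = 0.161·V/A = 0.161·1085/269.00 = 0.649 s.

0.65 s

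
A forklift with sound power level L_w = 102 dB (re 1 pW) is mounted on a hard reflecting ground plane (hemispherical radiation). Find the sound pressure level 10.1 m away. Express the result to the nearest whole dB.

Free-field hemispherical radiation: L_p = L_w − 10·log₁₀(2π·r²), r = 10.1 m.
2π·r² = 640.9 m², 10·log₁₀ of that is 28.068 dB.
L_p = 102 − 28.068 = 73.93 dB.

74 dB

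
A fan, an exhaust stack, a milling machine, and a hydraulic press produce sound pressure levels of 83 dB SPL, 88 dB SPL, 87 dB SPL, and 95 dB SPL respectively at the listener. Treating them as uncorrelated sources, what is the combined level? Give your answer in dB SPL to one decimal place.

96.5 dB SPL

For uncorrelated sources the intensities add, so convert each level to linear form, sum, and take 10·log₁₀ of the total.
Σ 10^(L/10) = 10^(83/10) + 10^(88/10) + 10^(87/10) + 10^(95/10) = 4.494e+09.
L_total = 10·log₁₀(4.494e+09) = 96.53 dB SPL.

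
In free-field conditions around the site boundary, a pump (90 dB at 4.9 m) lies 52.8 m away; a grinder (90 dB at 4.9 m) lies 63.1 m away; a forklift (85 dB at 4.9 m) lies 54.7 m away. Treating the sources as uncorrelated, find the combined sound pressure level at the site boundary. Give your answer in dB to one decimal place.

72.4 dB

First find each source's level at the receiver (point-source: −20·log₁₀(r/r_ref)), then combine on an intensity basis.
pump: 90 − 20·log₁₀(52.8/4.9) = 90 − 20.65 = 69.35 dB.
grinder: 90 − 20·log₁₀(63.1/4.9) = 90 − 22.20 = 67.80 dB.
forklift: 85 − 20·log₁₀(54.7/4.9) = 85 − 20.96 = 64.04 dB.
Σ 10^(L/10) = 1.718e+07 → L_total = 10·log₁₀(1.718e+07) = 72.35 dB.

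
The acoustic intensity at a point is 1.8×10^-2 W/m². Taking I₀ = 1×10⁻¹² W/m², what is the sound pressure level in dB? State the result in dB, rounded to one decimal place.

102.6 dB

L = 10·log₁₀(I/I₀) = 10·log₁₀(1.8×10^-2/10⁻¹²) = 10·log₁₀(1.8×10^10).
L = 10·(0.2553 + 10) = 102.55 dB.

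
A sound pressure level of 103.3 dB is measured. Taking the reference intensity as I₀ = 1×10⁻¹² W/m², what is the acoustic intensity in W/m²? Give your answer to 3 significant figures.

0.0214 W/m²

L = 10·log₁₀(I/I₀) ⇒ I = I₀·10^(L/10) = 10⁻¹² × 10^10.33.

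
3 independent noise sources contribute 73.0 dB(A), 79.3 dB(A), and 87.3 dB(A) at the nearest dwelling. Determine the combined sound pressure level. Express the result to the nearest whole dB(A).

Incoherent sources combine by intensity addition: L_total = 10·log₁₀(Σ 10^(L_i/10)).
Σ 10^(L/10) = 10^(73.0/10) + 10^(79.3/10) + 10^(87.3/10) = 6.421e+08.
L_total = 10·log₁₀(6.421e+08) = 88.08 dB(A).

88 dB(A)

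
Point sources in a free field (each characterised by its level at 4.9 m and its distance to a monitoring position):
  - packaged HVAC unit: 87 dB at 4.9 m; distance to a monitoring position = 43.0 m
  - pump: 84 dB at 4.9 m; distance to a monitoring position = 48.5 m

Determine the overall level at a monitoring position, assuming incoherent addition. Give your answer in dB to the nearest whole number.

70 dB

First find each source's level at the receiver (point-source: −20·log₁₀(r/r_ref)), then combine on an intensity basis.
packaged HVAC unit: 87 − 20·log₁₀(43.0/4.9) = 87 − 18.87 = 68.13 dB.
pump: 84 − 20·log₁₀(48.5/4.9) = 84 − 19.91 = 64.09 dB.
Σ 10^(L/10) = 9.072e+06 → L_total = 10·log₁₀(9.072e+06) = 69.58 dB.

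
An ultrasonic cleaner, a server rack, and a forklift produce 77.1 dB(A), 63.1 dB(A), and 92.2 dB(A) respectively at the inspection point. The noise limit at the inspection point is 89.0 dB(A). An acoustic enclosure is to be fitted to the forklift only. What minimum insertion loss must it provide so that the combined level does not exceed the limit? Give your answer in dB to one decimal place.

3.5 dB

Fixed contribution from the other sources: Σ 10^(L/10) = 10^(77.1/10) + 10^(63.1/10) = 5.333e+07 (77.27 dB(A)).
To meet 89.0 dB(A) overall, the treated forklift may contribute at most 10^(89.0/10) − 5.333e+07 = 7.410e+08, i.e. 88.70 dB(A).
So the forklift must be reduced from 92.2 to 88.70 dB(A): IL = 3.50 dB.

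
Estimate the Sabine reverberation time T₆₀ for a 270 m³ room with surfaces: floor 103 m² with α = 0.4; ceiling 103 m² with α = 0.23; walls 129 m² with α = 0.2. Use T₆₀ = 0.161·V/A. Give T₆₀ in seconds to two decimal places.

Total absorption A = 103·0.4 + 103·0.23 + 129·0.2 = 90.69 m² sabins.
T₆₀ = 0.161 × 270 / 90.69 = 0.479 s.

0.48 s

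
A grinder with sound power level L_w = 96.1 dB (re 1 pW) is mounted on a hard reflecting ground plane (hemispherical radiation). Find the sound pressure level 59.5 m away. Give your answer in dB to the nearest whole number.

Free-field hemispherical radiation: L_p = L_w − 10·log₁₀(2π·r²), r = 59.5 m.
2π·r² = 2.224e+04 m², 10·log₁₀ of that is 43.472 dB.
L_p = 96.1 − 43.472 = 52.63 dB.

53 dB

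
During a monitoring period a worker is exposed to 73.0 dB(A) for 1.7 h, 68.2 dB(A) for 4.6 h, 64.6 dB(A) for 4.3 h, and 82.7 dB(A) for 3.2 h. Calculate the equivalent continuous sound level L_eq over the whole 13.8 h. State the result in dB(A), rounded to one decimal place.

The energy average is taken in the linear domain: L_eq = 10·log₁₀[(Σ tᵢ·10^(Lᵢ/10))/T], T = 13.8 h.
Σ tᵢ·10^(Lᵢ/10) = 1.7·10^(73.0/10) + 4.6·10^(68.2/10) + 4.3·10^(64.6/10) + 3.2·10^(82.7/10) = 6.726e+08.
L_eq = 10·log₁₀(6.726e+08/13.8) = 76.88 dB(A).

76.9 dB(A)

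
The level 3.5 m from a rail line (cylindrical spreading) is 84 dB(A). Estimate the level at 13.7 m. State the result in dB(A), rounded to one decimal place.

78.1 dB(A)

For a line source, L₂ = L₁ − 10·log₁₀(r₂/r₁).
L₂ = 84 − 10·log₁₀(13.7/3.5) = 84 − 5.927 = 78.07 dB(A).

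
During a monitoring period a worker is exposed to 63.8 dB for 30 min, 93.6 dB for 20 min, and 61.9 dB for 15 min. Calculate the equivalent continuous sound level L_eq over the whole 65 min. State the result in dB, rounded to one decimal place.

The energy average is taken in the linear domain: L_eq = 10·log₁₀[(Σ tᵢ·10^(Lᵢ/10))/T], T = 65 min.
Σ tᵢ·10^(Lᵢ/10) = 30·10^(63.8/10) + 20·10^(93.6/10) + 15·10^(61.9/10) = 4.591e+10.
L_eq = 10·log₁₀(4.591e+10/65) = 88.49 dB.

88.5 dB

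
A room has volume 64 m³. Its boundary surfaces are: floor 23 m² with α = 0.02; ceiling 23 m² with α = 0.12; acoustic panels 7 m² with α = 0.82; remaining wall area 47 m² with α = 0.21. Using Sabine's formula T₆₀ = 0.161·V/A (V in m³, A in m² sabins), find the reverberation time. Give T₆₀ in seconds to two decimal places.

0.55 s

Summing Sᵢαᵢ: 23·0.02 + 23·0.12 + 7·0.82 + 47·0.21 = 18.83 m².
T₆₀ = 0.161 × 64 / 18.83 = 0.547 s.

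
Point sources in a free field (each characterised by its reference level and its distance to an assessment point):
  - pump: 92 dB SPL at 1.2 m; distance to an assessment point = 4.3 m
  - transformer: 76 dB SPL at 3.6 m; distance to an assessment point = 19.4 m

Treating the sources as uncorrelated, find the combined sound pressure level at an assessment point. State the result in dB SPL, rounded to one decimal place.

Apply inverse-square spreading to bring every level to the receiver, then sum 10^(L/10).
pump: 92 − 20·log₁₀(4.3/1.2) = 92 − 11.09 = 80.91 dB SPL.
transformer: 76 − 20·log₁₀(19.4/3.6) = 76 − 14.63 = 61.37 dB SPL.
Σ 10^(L/10) = 1.248e+08 → L_total = 10·log₁₀(1.248e+08) = 80.96 dB SPL.

81.0 dB SPL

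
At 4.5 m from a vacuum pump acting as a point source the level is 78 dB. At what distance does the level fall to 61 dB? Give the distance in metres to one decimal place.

Point-source spreading drops the level by 20·log₁₀(r₂/r₁); inverting, r₂/r₁ = 10^(ΔL/20).
r₂ = 4.5·10^((78−61)/20) = 4.5·10^(17.0/20) = 31.86 m.

31.9 m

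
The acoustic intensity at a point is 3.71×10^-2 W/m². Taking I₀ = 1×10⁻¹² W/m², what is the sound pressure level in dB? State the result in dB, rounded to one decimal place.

L = 10·log₁₀(I/I₀) = 10·log₁₀(3.71×10^-2/10⁻¹²) = 10·log₁₀(3.71×10^10).
L = 10·(0.5694 + 10) = 105.69 dB.

105.7 dB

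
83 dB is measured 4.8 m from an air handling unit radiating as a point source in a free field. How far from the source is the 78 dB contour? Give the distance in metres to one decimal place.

The 5.0 dB drop corresponds to a distance ratio of 10^(5.0/20) for a point source.
r₂ = 4.8·10^((83−78)/20) = 4.8·10^(5.0/20) = 8.54 m.

8.5 m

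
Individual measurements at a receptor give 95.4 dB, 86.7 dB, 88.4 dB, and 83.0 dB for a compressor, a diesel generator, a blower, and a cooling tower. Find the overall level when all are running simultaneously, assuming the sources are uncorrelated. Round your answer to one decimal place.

96.8 dB

Incoherent sources combine by intensity addition: L_total = 10·log₁₀(Σ 10^(L_i/10)).
Σ 10^(L/10) = 10^(95.4/10) + 10^(86.7/10) + 10^(88.4/10) + 10^(83.0/10) = 4.826e+09.
L_total = 10·log₁₀(4.826e+09) = 96.84 dB.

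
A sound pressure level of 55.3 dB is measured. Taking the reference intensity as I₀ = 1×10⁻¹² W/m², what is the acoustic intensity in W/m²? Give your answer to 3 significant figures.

3.39e-07 W/m²

L = 10·log₁₀(I/I₀) ⇒ I = I₀·10^(L/10) = 10⁻¹² × 10^5.53.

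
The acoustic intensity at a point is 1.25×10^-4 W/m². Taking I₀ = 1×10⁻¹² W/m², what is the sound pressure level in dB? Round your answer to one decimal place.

81.0 dB

L = 10·log₁₀(I/I₀) = 10·log₁₀(1.25×10^-4/10⁻¹²) = 10·log₁₀(1.25×10^8).
L = 10·(0.0969 + 8) = 80.97 dB.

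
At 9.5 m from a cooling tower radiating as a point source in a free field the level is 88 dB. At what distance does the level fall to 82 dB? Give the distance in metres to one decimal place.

19.0 m

Point-source spreading drops the level by 20·log₁₀(r₂/r₁); inverting, r₂/r₁ = 10^(ΔL/20).
r₂ = 9.5·10^((88−82)/20) = 9.5·10^(6.0/20) = 18.95 m.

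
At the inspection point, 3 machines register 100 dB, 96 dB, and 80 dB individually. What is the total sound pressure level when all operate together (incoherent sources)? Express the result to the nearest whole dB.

For uncorrelated sources the intensities add, so convert each level to linear form, sum, and take 10·log₁₀ of the total.
Σ 10^(L/10) = 10^(100/10) + 10^(96/10) + 10^(80/10) = 1.408e+10.
L_total = 10·log₁₀(1.408e+10) = 101.49 dB.

101 dB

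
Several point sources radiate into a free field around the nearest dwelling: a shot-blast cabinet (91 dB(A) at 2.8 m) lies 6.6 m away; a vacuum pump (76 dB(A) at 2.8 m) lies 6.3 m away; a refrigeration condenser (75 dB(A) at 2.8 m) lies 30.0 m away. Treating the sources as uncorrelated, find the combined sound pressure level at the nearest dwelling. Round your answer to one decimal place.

83.7 dB(A)

First find each source's level at the receiver (point-source: −20·log₁₀(r/r_ref)), then combine on an intensity basis.
shot-blast cabinet: 91 − 20·log₁₀(6.6/2.8) = 91 − 7.45 = 83.55 dB(A).
vacuum pump: 76 − 20·log₁₀(6.3/2.8) = 76 − 7.04 = 68.96 dB(A).
refrigeration condenser: 75 − 20·log₁₀(30.0/2.8) = 75 − 20.60 = 54.40 dB(A).
Σ 10^(L/10) = 2.347e+08 → L_total = 10·log₁₀(2.347e+08) = 83.71 dB(A).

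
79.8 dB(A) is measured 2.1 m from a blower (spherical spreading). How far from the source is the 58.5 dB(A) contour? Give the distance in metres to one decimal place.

24.4 m

For a point source L₁ − L₂ = 20·log₁₀(r₂/r₁), so r₂ = r₁·10^((L₁−L₂)/20).
r₂ = 2.1·10^((79.8−58.5)/20) = 2.1·10^(21.3/20) = 24.39 m.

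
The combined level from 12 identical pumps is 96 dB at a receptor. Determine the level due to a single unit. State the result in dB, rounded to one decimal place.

85.2 dB

Dividing the total intensity by 12 lowers the level by 10·log₁₀ 12 = 10.792 dB: L₁ = 96 − 10.792.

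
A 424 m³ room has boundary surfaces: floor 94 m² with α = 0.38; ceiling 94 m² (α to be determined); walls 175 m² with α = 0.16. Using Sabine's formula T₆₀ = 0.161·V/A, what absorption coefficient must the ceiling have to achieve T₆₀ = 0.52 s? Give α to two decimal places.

From T₆₀ = 0.161·V/A, the target T₆₀ = 0.52 s needs A = 0.161·424/0.52 = 131.28 m².
Absorption from the other surfaces = 94·0.38 + 175·0.16 = 63.72 m², so the ceiling must supply 67.56 m² over 94 m².
α = 67.56/94 = 0.719.

0.72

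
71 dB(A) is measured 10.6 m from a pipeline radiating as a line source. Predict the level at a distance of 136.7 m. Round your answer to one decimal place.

59.9 dB(A)

Line-source attenuation: ΔL = 10·log₁₀(r₂/r₁) = 10·log₁₀(136.7/10.6) = 11.105 dB.
L₂ = 71 − 10·log₁₀(136.7/10.6) = 71 − 11.105 = 59.90 dB(A).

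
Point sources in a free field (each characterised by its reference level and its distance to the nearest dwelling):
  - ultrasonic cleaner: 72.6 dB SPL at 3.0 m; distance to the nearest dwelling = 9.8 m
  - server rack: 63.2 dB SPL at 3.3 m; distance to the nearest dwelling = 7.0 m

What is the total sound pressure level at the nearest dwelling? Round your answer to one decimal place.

First find each source's level at the receiver (point-source: −20·log₁₀(r/r_ref)), then combine on an intensity basis.
ultrasonic cleaner: 72.6 − 20·log₁₀(9.8/3.0) = 72.6 − 10.28 = 62.32 dB SPL.
server rack: 63.2 − 20·log₁₀(7.0/3.3) = 63.2 − 6.53 = 56.67 dB SPL.
Σ 10^(L/10) = 2.170e+06 → L_total = 10·log₁₀(2.170e+06) = 63.36 dB SPL.

63.4 dB SPL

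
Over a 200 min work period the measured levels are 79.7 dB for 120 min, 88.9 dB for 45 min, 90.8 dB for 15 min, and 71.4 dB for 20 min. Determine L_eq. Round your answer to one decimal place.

85.1 dB

The energy average is taken in the linear domain: L_eq = 10·log₁₀[(Σ tᵢ·10^(Lᵢ/10))/T], T = 200 min.
Σ tᵢ·10^(Lᵢ/10) = 120·10^(79.7/10) + 45·10^(88.9/10) + 15·10^(90.8/10) + 20·10^(71.4/10) = 6.444e+10.
L_eq = 10·log₁₀(6.444e+10/200) = 85.08 dB.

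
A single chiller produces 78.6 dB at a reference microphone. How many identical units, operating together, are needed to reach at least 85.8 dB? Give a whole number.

6

The shortfall is 85.8 − 78.6 = 7.2 dB, and N units add 10·log₁₀ N, so need 10·log₁₀ N ≥ 7.2.
N ≥ 10^(7.2/10) = 5.248, so N = 6.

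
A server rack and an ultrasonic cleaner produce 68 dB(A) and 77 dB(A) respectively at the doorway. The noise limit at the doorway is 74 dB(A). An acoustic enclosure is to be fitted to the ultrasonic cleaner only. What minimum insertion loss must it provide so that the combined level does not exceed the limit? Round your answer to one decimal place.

Everything except the ultrasonic cleaner sums to 10^(68/10) = 6.310e+06 in linear terms, 68.00 dB(A).
To meet 74 dB(A) overall, the treated ultrasonic cleaner may contribute at most 10^(74/10) − 6.310e+06 = 1.881e+07, i.e. 72.74 dB(A).
So the ultrasonic cleaner must be reduced from 77 to 72.74 dB(A): IL = 4.26 dB.

4.3 dB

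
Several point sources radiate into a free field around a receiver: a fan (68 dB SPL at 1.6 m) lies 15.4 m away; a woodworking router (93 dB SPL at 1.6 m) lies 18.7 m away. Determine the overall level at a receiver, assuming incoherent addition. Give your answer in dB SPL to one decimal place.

Propagate each source to the receiver with L = L_ref − 20·log₁₀(r/r_ref), then add intensities.
fan: 68 − 20·log₁₀(15.4/1.6) = 68 − 19.67 = 48.33 dB SPL.
woodworking router: 93 − 20·log₁₀(18.7/1.6) = 93 − 21.35 = 71.65 dB SPL.
Σ 10^(L/10) = 1.467e+07 → L_total = 10·log₁₀(1.467e+07) = 71.67 dB SPL.

71.7 dB SPL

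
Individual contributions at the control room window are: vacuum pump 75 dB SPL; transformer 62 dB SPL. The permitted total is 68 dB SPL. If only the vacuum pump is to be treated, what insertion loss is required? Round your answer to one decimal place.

Fixed contribution from the other source: Σ 10^(L/10) = 10^(62/10) = 1.585e+06 (62.00 dB SPL).
The limit corresponds to 10^(68/10) = 6.310e+06; subtracting the fixed part leaves 4.725e+06 for the vacuum pump, i.e. 66.74 dB SPL.
Required insertion loss = 75 − 66.74 = 8.26 dB.

8.3 dB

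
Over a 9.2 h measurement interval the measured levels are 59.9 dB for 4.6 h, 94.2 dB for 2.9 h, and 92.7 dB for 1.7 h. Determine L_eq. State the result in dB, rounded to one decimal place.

Weight each interval's intensity by its duration and average over T = 9.2 h:
Σ tᵢ·10^(Lᵢ/10) = 4.6·10^(59.9/10) + 2.9·10^(94.2/10) + 1.7·10^(92.7/10) = 1.080e+10.
L_eq = 10·log₁₀(1.080e+10/9.2) = 90.70 dB.

90.7 dB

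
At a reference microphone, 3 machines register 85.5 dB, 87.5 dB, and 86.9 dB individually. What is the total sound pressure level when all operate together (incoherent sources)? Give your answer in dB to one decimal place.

Incoherent sources combine by intensity addition: L_total = 10·log₁₀(Σ 10^(L_i/10)).
Σ 10^(L/10) = 10^(85.5/10) + 10^(87.5/10) + 10^(86.9/10) = 1.407e+09.
L_total = 10·log₁₀(1.407e+09) = 91.48 dB.

91.5 dB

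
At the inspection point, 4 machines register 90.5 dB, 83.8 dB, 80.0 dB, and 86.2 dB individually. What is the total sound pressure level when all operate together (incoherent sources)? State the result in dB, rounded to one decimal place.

92.7 dB

Incoherent sources combine by intensity addition: L_total = 10·log₁₀(Σ 10^(L_i/10)).
Σ 10^(L/10) = 10^(90.5/10) + 10^(83.8/10) + 10^(80.0/10) + 10^(86.2/10) = 1.879e+09.
L_total = 10·log₁₀(1.879e+09) = 92.74 dB.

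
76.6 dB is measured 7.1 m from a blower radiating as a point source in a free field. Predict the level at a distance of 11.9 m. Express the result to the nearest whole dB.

For a point source, L₂ = L₁ − 20·log₁₀(r₂/r₁).
L₂ = 76.6 − 20·log₁₀(11.9/7.1) = 76.6 − 4.486 = 72.11 dB.

72 dB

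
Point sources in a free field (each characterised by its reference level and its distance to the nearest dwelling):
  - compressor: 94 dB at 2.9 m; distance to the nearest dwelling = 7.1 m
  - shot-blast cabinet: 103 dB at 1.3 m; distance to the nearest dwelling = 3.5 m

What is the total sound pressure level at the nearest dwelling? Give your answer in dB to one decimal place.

First find each source's level at the receiver (point-source: −20·log₁₀(r/r_ref)), then combine on an intensity basis.
compressor: 94 − 20·log₁₀(7.1/2.9) = 94 − 7.78 = 86.22 dB.
shot-blast cabinet: 103 − 20·log₁₀(3.5/1.3) = 103 − 8.60 = 94.40 dB.
Σ 10^(L/10) = 3.172e+09 → L_total = 10·log₁₀(3.172e+09) = 95.01 dB.

95.0 dB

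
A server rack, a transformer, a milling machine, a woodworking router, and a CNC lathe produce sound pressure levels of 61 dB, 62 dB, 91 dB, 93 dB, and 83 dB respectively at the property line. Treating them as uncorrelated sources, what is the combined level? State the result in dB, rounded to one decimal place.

Incoherent sources combine by intensity addition: L_total = 10·log₁₀(Σ 10^(L_i/10)).
Σ 10^(L/10) = 10^(61/10) + 10^(62/10) + 10^(91/10) + 10^(93/10) + 10^(83/10) = 3.457e+09.
L_total = 10·log₁₀(3.457e+09) = 95.39 dB.

95.4 dB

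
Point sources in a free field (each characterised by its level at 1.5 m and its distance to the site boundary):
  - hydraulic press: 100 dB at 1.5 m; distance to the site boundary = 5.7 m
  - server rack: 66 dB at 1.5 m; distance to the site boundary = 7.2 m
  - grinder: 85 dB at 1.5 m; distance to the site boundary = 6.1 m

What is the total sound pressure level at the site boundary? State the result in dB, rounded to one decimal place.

88.5 dB

Propagate each source to the receiver with L = L_ref − 20·log₁₀(r/r_ref), then add intensities.
hydraulic press: 100 − 20·log₁₀(5.7/1.5) = 100 − 11.60 = 88.40 dB.
server rack: 66 − 20·log₁₀(7.2/1.5) = 66 − 13.62 = 52.38 dB.
grinder: 85 − 20·log₁₀(6.1/1.5) = 85 − 12.18 = 72.82 dB.
Σ 10^(L/10) = 7.118e+08 → L_total = 10·log₁₀(7.118e+08) = 88.52 dB.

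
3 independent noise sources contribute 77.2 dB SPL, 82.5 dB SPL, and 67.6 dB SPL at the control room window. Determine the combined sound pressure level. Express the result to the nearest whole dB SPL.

84 dB SPL

For uncorrelated sources the intensities add, so convert each level to linear form, sum, and take 10·log₁₀ of the total.
Σ 10^(L/10) = 10^(77.2/10) + 10^(82.5/10) + 10^(67.6/10) = 2.361e+08.
L_total = 10·log₁₀(2.361e+08) = 83.73 dB SPL.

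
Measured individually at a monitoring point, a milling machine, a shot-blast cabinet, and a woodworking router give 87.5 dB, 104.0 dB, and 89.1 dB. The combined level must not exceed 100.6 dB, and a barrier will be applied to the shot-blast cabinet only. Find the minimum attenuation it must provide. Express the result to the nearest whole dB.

Fixed contribution from the other sources: Σ 10^(L/10) = 10^(87.5/10) + 10^(89.1/10) = 1.375e+09 (91.38 dB).
To meet 100.6 dB overall, the treated shot-blast cabinet may contribute at most 10^(100.6/10) − 1.375e+09 = 1.011e+10, i.e. 100.05 dB.
So the shot-blast cabinet must be reduced from 104.0 to 100.05 dB: IL = 3.95 dB.

4 dB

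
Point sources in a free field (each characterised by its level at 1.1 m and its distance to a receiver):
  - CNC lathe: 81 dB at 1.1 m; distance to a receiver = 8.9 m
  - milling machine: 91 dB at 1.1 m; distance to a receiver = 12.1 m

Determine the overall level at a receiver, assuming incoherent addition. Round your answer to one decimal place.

Apply inverse-square spreading to bring every level to the receiver, then sum 10^(L/10).
CNC lathe: 81 − 20·log₁₀(8.9/1.1) = 81 − 18.16 = 62.84 dB.
milling machine: 91 − 20·log₁₀(12.1/1.1) = 91 − 20.83 = 70.17 dB.
Σ 10^(L/10) = 1.233e+07 → L_total = 10·log₁₀(1.233e+07) = 70.91 dB.

70.9 dB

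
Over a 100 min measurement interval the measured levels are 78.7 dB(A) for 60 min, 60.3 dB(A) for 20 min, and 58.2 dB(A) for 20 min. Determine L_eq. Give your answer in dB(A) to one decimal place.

L_eq = 10·log₁₀[(1/T)·Σ tᵢ·10^(Lᵢ/10)] with T = 100 min.
Σ tᵢ·10^(Lᵢ/10) = 60·10^(78.7/10) + 20·10^(60.3/10) + 20·10^(58.2/10) = 4.483e+09.
L_eq = 10·log₁₀(4.483e+09/100) = 76.52 dB(A).

76.5 dB(A)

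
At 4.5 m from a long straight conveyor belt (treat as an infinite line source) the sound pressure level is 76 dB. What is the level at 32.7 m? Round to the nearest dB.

Line-source attenuation: ΔL = 10·log₁₀(r₂/r₁) = 10·log₁₀(32.7/4.5) = 8.613 dB.
L₂ = 76 − 10·log₁₀(32.7/4.5) = 76 − 8.613 = 67.39 dB.

67 dB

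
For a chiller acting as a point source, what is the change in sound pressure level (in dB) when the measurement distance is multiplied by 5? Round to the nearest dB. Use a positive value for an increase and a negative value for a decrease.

A point source loses 6 dB per doubling of distance; generally ΔL = −20·log₁₀(r₂/r₁).
ΔL = −20·log₁₀(5) = -13.98 dB.

-14 dB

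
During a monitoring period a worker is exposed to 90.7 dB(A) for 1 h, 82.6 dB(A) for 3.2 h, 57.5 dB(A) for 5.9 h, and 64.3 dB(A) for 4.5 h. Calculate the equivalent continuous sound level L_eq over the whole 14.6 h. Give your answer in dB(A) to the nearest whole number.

L_eq = 10·log₁₀[(1/T)·Σ tᵢ·10^(Lᵢ/10)] with T = 14.6 h.
Σ tᵢ·10^(Lᵢ/10) = 1·10^(90.7/10) + 3.2·10^(82.6/10) + 5.9·10^(57.5/10) + 4.5·10^(64.3/10) = 1.773e+09.
L_eq = 10·log₁₀(1.773e+09/14.6) = 80.84 dB(A).

81 dB(A)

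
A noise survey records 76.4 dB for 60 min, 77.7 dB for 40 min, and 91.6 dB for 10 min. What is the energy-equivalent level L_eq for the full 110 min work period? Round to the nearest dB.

The energy average is taken in the linear domain: L_eq = 10·log₁₀[(Σ tᵢ·10^(Lᵢ/10))/T], T = 110 min.
Σ tᵢ·10^(Lᵢ/10) = 60·10^(76.4/10) + 40·10^(77.7/10) + 10·10^(91.6/10) = 1.943e+10.
L_eq = 10·log₁₀(1.943e+10/110) = 82.47 dB.

82 dB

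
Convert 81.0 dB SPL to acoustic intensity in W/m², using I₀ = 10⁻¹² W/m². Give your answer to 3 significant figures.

L = 10·log₁₀(I/I₀) ⇒ I = I₀·10^(L/10) = 10⁻¹² × 10^8.10.

0.000126 W/m²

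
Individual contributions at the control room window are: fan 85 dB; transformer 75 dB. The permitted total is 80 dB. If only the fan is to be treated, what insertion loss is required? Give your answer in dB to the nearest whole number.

7 dB

The untreated sources together contribute 10^(75/10) = 3.162e+07, i.e. 75.00 dB.
The limit corresponds to 10^(80/10) = 1.000e+08; subtracting the fixed part leaves 6.838e+07 for the fan, i.e. 78.35 dB.
So the fan must be reduced from 85 to 78.35 dB: IL = 6.65 dB.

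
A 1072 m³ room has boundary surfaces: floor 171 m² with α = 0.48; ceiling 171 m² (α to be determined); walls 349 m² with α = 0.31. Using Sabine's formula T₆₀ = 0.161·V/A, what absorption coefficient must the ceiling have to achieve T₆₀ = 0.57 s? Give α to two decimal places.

A = 0.161·V/T₆₀ = 0.161·1072/0.57 = 302.79 m² sabins.
Absorption from the other surfaces = 171·0.48 + 349·0.31 = 190.27 m², so the ceiling must supply 112.52 m² over 171 m².
α = 112.52/171 = 0.658.

0.66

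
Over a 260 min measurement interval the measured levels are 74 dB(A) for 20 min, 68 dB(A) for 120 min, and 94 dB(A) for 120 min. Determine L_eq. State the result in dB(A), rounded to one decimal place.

Weight each interval's intensity by its duration and average over T = 260 min:
Σ tᵢ·10^(Lᵢ/10) = 20·10^(74/10) + 120·10^(68/10) + 120·10^(94/10) = 3.027e+11.
L_eq = 10·log₁₀(3.027e+11/260) = 90.66 dB(A).

90.7 dB(A)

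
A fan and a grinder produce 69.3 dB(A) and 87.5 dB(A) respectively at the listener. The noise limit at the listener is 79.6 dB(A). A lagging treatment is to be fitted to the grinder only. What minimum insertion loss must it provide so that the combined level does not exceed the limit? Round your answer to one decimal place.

The untreated sources together contribute 10^(69.3/10) = 8.511e+06, i.e. 69.30 dB(A).
The limit corresponds to 10^(79.6/10) = 9.120e+07; subtracting the fixed part leaves 8.269e+07 for the grinder, i.e. 79.17 dB(A).
Required insertion loss = 87.5 − 79.17 = 8.33 dB.

8.3 dB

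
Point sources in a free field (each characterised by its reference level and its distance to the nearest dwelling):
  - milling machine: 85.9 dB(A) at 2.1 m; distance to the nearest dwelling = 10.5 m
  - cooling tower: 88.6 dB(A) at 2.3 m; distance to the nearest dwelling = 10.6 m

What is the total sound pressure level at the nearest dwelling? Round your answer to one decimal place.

77.0 dB(A)

Propagate each source to the receiver with L = L_ref − 20·log₁₀(r/r_ref), then add intensities.
milling machine: 85.9 − 20·log₁₀(10.5/2.1) = 85.9 − 13.98 = 71.92 dB(A).
cooling tower: 88.6 − 20·log₁₀(10.6/2.3) = 88.6 − 13.27 = 75.33 dB(A).
Σ 10^(L/10) = 4.967e+07 → L_total = 10·log₁₀(4.967e+07) = 76.96 dB(A).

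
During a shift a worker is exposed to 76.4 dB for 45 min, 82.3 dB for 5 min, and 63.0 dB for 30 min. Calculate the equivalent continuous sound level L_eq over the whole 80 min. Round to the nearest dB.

The energy average is taken in the linear domain: L_eq = 10·log₁₀[(Σ tᵢ·10^(Lᵢ/10))/T], T = 80 min.
Σ tᵢ·10^(Lᵢ/10) = 45·10^(76.4/10) + 5·10^(82.3/10) + 30·10^(63.0/10) = 2.873e+09.
L_eq = 10·log₁₀(2.873e+09/80) = 75.55 dB.

76 dB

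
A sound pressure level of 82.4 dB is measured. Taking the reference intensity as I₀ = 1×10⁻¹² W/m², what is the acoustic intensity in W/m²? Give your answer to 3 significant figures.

0.000174 W/m²

L = 10·log₁₀(I/I₀) ⇒ I = I₀·10^(L/10) = 10⁻¹² × 10^8.24.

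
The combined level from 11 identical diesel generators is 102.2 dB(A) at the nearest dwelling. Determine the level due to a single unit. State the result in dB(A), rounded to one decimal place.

91.8 dB(A)

For N identical incoherent sources L_total = L₁ + 10·log₁₀ N, so L₁ = 102.2 − 10·log₁₀(11) = 102.2 − 10.414.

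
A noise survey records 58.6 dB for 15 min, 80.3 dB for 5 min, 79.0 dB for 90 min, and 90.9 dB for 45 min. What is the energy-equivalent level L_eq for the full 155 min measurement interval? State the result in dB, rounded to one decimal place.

Weight each interval's intensity by its duration and average over T = 155 min:
Σ tᵢ·10^(Lᵢ/10) = 15·10^(58.6/10) + 5·10^(80.3/10) + 90·10^(79.0/10) + 45·10^(90.9/10) = 6.306e+10.
L_eq = 10·log₁₀(6.306e+10/155) = 86.09 dB.

86.1 dB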